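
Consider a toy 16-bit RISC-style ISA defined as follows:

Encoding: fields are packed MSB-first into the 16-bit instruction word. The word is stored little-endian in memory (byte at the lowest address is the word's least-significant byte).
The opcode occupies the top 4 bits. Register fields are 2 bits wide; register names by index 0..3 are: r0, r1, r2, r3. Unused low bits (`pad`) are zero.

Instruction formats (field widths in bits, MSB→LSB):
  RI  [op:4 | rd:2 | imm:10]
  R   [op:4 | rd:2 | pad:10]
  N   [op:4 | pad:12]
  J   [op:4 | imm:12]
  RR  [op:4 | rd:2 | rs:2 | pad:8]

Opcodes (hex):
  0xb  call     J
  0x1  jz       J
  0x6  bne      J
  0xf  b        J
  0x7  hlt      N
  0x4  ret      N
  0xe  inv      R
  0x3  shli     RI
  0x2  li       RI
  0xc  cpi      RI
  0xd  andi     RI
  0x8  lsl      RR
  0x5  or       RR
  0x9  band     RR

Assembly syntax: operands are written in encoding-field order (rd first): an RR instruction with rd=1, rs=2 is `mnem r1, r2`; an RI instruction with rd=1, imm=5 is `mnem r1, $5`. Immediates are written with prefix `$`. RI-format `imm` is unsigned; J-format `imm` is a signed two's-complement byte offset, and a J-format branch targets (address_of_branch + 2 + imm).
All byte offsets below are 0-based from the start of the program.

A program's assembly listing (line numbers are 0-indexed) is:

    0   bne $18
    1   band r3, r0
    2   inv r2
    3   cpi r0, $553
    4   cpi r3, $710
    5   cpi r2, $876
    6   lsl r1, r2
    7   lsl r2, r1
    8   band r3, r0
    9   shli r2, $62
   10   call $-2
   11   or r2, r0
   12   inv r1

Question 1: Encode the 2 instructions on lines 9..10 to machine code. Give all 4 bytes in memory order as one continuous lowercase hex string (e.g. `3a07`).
3e38febf

line 9 (shli): pack op=0x3:4|rd=2:2|imm=62:10 = 0x383e; little→ 3e 38
line 10 (call): pack op=0xb:4|imm=-2:12 = 0xbffe; little→ fe bf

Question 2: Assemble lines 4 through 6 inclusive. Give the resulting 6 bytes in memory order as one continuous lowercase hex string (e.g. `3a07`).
4. cpi fields op=0xc:4|rd=3:2|imm=710:10 → word cec6h → c6 ce
5. cpi fields op=0xc:4|rd=2:2|imm=876:10 → word cb6ch → 6c cb
6. lsl fields op=0x8:4|rd=1:2|rs=2:2|pad=0:8 → word 8600h → 00 86

c6ce6ccb0086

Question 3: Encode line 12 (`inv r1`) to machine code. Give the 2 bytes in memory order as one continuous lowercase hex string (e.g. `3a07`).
line 12 (inv): pack op=0xe:4|rd=1:2|pad=0:10 = 0xe400; little→ 00 e4

00e4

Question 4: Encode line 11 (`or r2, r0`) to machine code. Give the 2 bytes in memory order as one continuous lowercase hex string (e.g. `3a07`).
line 11 (or): pack op=0x5:4|rd=2:2|rs=0:2|pad=0:8 = 0x5800; little→ 00 58

0058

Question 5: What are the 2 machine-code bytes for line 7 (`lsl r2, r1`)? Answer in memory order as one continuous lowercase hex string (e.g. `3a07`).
line 7 (lsl): pack op=0x8:4|rd=2:2|rs=1:2|pad=0:8 = 0x8900; little→ 00 89

0089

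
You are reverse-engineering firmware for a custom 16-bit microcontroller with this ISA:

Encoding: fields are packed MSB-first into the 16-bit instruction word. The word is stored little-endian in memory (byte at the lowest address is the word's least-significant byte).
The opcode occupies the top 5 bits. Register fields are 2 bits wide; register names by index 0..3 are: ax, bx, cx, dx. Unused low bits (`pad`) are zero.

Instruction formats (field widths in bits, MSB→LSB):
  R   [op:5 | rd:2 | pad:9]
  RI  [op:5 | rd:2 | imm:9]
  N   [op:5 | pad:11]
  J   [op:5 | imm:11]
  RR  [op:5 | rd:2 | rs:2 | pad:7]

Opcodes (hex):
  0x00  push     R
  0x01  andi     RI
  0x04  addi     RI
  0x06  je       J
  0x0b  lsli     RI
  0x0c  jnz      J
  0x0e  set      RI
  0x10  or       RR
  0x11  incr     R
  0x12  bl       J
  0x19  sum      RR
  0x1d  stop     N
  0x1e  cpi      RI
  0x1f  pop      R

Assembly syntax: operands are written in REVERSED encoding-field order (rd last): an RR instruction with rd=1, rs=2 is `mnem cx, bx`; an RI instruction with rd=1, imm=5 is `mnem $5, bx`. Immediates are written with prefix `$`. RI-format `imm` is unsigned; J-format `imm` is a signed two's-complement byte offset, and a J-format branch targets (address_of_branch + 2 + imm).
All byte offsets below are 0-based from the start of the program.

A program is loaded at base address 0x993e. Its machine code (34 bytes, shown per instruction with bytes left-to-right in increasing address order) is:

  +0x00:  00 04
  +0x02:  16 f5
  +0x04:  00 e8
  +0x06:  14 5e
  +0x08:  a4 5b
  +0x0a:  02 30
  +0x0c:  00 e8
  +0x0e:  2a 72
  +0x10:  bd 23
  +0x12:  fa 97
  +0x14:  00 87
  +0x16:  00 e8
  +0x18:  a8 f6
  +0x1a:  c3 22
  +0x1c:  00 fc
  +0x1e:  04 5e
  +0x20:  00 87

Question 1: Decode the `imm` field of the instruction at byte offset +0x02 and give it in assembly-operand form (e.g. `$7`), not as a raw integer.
$278

[02] 16 f5 → 0xf516
  opcode bits[15:11]=0x1e: cpi/RI
  rd@[10:9]=0x2 ⇒ cx
  imm@[8:0]=0x116 ⇒ $278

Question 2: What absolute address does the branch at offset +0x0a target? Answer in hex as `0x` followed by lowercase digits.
0x994c

+0x0a: 02 30 ⇒ word 0x3002 (little)
  op=0x3002>>11=0x6 ⇒ je (J)
  imm@[10:0]=0x2 ⇒ $2
  target = base 0x993e + off 0x0a + 2 + imm 2 = 0x994c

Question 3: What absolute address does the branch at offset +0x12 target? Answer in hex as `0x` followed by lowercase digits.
[12] fa 97 → 0x97fa
  top 5b → 0x12 → bl [J]
  [10:0] imm=2042 (s11→-6) = $-6
  target = base 0x993e + off 0x12 + 2 + imm -6 = 0x994c

0x994c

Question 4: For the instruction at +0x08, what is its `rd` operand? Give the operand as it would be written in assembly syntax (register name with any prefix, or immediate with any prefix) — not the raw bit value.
off 0x08: read a4 5b as little → 0x5ba4
  opcode bits[15:11]=0xb: lsli/RI
  [10:9] rd=1 = bx
  [8:0] imm=420 = $420

bx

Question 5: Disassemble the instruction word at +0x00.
off 0x00: read 00 04 as little → 0x0400
  op=0x0400>>11=0x0 ⇒ push (R)
  rd: (w>>9)&0x3=0x2 → cx

push cx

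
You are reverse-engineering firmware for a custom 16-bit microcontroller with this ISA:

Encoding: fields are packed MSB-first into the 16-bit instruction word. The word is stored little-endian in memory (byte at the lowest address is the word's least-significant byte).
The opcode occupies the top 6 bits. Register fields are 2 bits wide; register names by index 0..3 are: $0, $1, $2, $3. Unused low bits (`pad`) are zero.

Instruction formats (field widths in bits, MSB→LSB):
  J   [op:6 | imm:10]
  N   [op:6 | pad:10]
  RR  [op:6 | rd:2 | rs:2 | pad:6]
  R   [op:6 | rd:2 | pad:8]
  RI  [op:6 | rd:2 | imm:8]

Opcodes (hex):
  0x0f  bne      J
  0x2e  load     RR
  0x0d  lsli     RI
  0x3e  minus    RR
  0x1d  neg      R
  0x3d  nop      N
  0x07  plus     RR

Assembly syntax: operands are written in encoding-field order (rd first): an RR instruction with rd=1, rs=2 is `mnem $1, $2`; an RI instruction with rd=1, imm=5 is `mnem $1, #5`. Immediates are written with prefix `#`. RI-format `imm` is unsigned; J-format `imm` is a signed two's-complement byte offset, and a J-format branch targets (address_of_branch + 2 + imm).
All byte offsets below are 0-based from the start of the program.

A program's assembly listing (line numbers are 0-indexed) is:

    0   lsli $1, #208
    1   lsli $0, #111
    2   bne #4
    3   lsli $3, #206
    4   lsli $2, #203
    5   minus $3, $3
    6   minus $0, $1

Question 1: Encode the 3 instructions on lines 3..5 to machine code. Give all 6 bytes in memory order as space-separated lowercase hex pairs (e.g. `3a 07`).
ce 37 cb 36 c0 fb

line 3 (lsli): pack op=0xd:6|rd=3:2|imm=206:8 = 0x37ce; little→ ce 37
line 4 (lsli): pack op=0xd:6|rd=2:2|imm=203:8 = 0x36cb; little→ cb 36
line 5 (minus): pack op=0x3e:6|rd=3:2|rs=3:2|pad=0:6 = 0xfbc0; little→ c0 fb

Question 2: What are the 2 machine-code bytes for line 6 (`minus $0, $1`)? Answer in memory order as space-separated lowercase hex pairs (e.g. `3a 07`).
6. minus fields op=0x3e:6|rd=0:2|rs=1:2|pad=0:6 → word f840h → 40 f8

40 f8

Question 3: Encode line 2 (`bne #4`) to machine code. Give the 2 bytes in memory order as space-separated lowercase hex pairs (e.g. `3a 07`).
line 2 (bne): pack op=0xf:6|imm=4:10 = 0x3c04; little→ 04 3c

04 3c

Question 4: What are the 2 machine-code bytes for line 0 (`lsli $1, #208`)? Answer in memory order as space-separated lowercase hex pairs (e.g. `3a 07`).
L0: lsli op=0xd:6|rd=1:2|imm=208:8 ⇒ 0x35d0 ⇒ little d0 35

d0 35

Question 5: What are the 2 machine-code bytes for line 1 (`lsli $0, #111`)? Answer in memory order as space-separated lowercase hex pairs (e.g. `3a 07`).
L1: lsli op=0xd:6|rd=0:2|imm=111:8 ⇒ 0x346f ⇒ little 6f 34

6f 34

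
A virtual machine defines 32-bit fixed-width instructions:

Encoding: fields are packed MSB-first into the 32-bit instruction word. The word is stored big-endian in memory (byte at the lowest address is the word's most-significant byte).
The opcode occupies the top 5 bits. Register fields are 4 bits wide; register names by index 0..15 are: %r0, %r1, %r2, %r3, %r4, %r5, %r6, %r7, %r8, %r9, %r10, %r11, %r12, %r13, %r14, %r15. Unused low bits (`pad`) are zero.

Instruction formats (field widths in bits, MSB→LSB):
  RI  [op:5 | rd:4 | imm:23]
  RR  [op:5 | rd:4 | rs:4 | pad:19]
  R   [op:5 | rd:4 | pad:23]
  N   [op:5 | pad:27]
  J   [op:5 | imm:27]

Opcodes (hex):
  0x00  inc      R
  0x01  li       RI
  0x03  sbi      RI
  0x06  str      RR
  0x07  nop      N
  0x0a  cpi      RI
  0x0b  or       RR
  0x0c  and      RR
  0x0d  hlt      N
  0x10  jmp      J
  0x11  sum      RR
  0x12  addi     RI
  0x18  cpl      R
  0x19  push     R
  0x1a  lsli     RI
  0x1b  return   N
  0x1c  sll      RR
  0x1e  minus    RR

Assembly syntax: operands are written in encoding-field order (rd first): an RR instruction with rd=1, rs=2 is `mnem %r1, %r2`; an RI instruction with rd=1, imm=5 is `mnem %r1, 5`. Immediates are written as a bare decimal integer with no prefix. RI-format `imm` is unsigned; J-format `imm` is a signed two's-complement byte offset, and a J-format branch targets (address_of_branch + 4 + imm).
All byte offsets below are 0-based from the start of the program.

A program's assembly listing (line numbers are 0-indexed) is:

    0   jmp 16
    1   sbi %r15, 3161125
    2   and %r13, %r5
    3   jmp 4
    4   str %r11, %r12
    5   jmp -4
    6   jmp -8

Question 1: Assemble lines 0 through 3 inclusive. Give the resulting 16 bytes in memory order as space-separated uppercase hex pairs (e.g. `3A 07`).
L0: jmp op=0x10:5|imm=16:27 ⇒ 0x80000010 ⇒ big 80 00 00 10
L1: sbi op=0x3:5|rd=15:4|imm=3161125:23 ⇒ 0x1fb03c25 ⇒ big 1f b0 3c 25
L2: and op=0xc:5|rd=13:4|rs=5:4|pad=0:19 ⇒ 0x66a80000 ⇒ big 66 a8 00 00
L3: jmp op=0x10:5|imm=4:27 ⇒ 0x80000004 ⇒ big 80 00 00 04

80 00 00 10 1F B0 3C 25 66 A8 00 00 80 00 00 04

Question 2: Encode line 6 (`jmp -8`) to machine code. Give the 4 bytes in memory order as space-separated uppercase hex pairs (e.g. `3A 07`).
L6: jmp op=0x10:5|imm=-8:27 ⇒ 0x87fffff8 ⇒ big 87 ff ff f8

87 FF FF F8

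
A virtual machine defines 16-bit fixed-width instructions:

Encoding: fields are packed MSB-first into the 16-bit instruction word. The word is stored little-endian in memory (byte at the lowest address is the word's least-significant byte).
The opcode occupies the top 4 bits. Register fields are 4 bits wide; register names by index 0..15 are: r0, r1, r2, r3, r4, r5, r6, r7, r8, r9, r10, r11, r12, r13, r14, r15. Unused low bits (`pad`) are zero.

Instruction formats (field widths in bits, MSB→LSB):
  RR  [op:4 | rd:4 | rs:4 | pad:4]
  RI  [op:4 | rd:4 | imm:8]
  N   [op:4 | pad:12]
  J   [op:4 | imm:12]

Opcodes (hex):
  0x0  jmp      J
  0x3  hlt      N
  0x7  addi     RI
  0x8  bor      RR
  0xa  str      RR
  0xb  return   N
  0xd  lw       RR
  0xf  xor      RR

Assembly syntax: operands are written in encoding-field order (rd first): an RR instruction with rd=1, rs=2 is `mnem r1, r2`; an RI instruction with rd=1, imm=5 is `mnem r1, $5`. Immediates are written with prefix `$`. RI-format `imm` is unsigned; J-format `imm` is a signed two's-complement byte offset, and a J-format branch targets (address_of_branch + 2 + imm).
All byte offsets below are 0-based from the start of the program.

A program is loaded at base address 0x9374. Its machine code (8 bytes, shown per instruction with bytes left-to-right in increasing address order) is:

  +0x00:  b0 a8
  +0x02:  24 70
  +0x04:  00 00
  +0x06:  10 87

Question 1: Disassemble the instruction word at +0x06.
@+06  little-endian(10 87) = 0x8710
  opcode bits[15:12]=0x8: bor/RR
  rd@[11:8]=0x7 ⇒ r7
  rs@[7:4]=0x1 ⇒ r1

bor r7, r1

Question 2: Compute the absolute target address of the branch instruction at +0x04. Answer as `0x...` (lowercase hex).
0x937a

[04] 00 00 → 0x0000
  top 4b → 0x0 → jmp [J]
  imm: (w>>0)&0xfff=0x0 → $0
  target = base 0x9374 + off 0x04 + 2 + imm 0 = 0x937a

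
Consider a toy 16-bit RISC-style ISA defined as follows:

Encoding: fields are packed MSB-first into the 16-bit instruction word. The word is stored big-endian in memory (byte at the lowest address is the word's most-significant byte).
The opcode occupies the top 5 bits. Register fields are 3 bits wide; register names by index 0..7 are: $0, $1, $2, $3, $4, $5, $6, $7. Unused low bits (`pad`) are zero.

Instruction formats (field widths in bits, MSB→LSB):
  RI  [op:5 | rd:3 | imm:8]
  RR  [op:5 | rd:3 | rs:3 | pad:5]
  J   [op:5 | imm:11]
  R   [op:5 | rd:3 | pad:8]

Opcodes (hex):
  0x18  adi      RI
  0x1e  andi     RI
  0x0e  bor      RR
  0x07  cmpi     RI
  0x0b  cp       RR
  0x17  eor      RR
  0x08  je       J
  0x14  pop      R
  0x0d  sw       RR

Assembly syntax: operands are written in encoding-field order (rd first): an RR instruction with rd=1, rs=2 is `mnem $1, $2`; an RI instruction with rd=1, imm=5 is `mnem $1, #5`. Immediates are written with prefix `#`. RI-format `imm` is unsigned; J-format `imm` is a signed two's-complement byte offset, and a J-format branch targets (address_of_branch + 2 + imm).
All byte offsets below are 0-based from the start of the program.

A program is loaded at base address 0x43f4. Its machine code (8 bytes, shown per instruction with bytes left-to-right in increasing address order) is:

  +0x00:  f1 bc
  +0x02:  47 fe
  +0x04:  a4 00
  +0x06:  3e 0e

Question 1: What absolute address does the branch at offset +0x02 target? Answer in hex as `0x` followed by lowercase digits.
off 0x02: read 47 fe as big → 0x47fe
  top 5b → 0x8 → je [J]
  imm@[10:0]=0x7fe (s11→-2) ⇒ #-2
  target = base 0x43f4 + off 0x02 + 2 + imm -2 = 0x43f6

0x43f6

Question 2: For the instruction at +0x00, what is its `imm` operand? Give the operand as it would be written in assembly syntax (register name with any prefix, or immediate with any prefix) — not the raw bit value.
off 0x00: read f1 bc as big → 0xf1bc
  top 5b → 0x1e → andi [RI]
  rd: (w>>8)&0x7=0x1 → $1
  imm: (w>>0)&0xff=0xbc → #188

#188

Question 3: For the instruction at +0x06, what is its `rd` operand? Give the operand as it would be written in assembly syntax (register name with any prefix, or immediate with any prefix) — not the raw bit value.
$6

+0x06: 3e 0e ⇒ word 0x3e0e (big)
  opcode bits[15:11]=0x7: cmpi/RI
  rd: (w>>8)&0x7=0x6 → $6
  imm: (w>>0)&0xff=0xe → #14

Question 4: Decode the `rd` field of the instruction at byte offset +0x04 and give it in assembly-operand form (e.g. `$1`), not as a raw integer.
@+04  big-endian(a4 00) = 0xa400
  op=0xa400>>11=0x14 ⇒ pop (R)
  rd: (w>>8)&0x7=0x4 → $4

$4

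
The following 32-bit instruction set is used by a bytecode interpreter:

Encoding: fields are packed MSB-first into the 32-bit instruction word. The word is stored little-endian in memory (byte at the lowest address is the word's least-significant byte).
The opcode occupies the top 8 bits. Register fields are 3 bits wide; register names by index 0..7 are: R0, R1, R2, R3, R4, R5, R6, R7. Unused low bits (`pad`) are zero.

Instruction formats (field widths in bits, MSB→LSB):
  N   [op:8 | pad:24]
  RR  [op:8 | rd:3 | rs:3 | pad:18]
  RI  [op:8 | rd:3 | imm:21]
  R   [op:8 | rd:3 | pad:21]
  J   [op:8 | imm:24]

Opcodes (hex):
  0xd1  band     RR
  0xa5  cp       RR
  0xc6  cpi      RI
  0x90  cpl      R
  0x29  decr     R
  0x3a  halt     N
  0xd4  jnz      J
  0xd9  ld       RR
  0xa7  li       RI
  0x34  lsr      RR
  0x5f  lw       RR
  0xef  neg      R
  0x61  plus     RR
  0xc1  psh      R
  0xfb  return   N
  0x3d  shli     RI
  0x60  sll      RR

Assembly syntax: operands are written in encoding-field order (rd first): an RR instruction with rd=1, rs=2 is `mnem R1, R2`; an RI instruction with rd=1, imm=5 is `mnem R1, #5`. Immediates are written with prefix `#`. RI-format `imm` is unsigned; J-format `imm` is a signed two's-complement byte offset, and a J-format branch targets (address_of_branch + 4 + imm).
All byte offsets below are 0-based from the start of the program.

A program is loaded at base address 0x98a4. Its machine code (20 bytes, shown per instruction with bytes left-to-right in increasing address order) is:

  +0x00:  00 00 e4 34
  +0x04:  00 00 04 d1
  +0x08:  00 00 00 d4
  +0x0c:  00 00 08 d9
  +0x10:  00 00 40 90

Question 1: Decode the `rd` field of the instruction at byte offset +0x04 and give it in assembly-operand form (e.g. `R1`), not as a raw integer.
R0

[04] 00 00 04 d1 → 0xd1040000
  op=0xd1040000>>24=0xd1 ⇒ band (RR)
  [23:21] rd=0 = R0
  [20:18] rs=1 = R1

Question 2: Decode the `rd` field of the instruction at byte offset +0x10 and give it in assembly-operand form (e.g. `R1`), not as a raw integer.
R2

@+10  little-endian(00 00 40 90) = 0x90400000
  top 8b → 0x90 → cpl [R]
  rd@[23:21]=0x2 ⇒ R2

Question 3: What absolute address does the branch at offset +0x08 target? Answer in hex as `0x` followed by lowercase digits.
0x98b0

+0x08: 00 00 00 d4 ⇒ word 0xd4000000 (little)
  op=0xd4000000>>24=0xd4 ⇒ jnz (J)
  imm@[23:0]=0x0 ⇒ #0
  target = base 0x98a4 + off 0x08 + 4 + imm 0 = 0x98b0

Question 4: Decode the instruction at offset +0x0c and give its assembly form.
[0c] 00 00 08 d9 → 0xd9080000
  op=0xd9080000>>24=0xd9 ⇒ ld (RR)
  rd: (w>>21)&0x7=0x0 → R0
  rs: (w>>18)&0x7=0x2 → R2

ld R0, R2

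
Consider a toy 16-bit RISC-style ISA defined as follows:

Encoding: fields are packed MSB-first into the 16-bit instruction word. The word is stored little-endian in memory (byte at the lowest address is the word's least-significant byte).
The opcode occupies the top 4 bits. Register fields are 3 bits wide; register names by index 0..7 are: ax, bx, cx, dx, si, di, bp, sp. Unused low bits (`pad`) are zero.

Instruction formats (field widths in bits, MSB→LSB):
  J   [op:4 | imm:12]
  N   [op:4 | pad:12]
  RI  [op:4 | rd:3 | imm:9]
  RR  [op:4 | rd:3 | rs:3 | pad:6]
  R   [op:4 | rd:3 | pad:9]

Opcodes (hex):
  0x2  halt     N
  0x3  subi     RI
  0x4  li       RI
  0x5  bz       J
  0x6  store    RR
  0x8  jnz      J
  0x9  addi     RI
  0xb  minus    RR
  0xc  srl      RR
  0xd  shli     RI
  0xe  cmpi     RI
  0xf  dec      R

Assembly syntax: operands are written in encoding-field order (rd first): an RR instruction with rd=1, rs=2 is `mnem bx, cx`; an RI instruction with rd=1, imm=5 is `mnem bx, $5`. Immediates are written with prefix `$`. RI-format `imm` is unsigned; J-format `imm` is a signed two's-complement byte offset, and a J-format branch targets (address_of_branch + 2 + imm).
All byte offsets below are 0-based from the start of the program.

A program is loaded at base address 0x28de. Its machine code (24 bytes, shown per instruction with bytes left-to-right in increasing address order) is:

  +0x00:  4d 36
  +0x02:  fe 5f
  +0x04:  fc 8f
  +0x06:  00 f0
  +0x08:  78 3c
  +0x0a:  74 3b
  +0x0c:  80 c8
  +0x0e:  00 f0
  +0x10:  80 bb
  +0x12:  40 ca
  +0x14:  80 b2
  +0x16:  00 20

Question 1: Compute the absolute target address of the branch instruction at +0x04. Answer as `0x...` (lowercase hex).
0x28e0

@+04  little-endian(fc 8f) = 0x8ffc
  top 4b → 0x8 → jnz [J]
  imm: (w>>0)&0xfff=0xffc (s12→-4) → $-4
  target = base 0x28de + off 0x04 + 2 + imm -4 = 0x28e0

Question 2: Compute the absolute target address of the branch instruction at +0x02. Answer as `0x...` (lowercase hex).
0x28e0

+0x02: fe 5f ⇒ word 0x5ffe (little)
  op=0x5ffe>>12=0x5 ⇒ bz (J)
  imm@[11:0]=0xffe (s12→-2) ⇒ $-2
  target = base 0x28de + off 0x02 + 2 + imm -2 = 0x28e0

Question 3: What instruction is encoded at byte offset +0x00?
+0x00: 4d 36 ⇒ word 0x364d (little)
  opcode bits[15:12]=0x3: subi/RI
  rd: (w>>9)&0x7=0x3 → dx
  imm: (w>>0)&0x1ff=0x4d → $77

subi dx, $77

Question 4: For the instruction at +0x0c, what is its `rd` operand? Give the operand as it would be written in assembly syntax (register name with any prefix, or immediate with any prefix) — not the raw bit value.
+0x0c: 80 c8 ⇒ word 0xc880 (little)
  top 4b → 0xc → srl [RR]
  [11:9] rd=4 = si
  [8:6] rs=2 = cx

si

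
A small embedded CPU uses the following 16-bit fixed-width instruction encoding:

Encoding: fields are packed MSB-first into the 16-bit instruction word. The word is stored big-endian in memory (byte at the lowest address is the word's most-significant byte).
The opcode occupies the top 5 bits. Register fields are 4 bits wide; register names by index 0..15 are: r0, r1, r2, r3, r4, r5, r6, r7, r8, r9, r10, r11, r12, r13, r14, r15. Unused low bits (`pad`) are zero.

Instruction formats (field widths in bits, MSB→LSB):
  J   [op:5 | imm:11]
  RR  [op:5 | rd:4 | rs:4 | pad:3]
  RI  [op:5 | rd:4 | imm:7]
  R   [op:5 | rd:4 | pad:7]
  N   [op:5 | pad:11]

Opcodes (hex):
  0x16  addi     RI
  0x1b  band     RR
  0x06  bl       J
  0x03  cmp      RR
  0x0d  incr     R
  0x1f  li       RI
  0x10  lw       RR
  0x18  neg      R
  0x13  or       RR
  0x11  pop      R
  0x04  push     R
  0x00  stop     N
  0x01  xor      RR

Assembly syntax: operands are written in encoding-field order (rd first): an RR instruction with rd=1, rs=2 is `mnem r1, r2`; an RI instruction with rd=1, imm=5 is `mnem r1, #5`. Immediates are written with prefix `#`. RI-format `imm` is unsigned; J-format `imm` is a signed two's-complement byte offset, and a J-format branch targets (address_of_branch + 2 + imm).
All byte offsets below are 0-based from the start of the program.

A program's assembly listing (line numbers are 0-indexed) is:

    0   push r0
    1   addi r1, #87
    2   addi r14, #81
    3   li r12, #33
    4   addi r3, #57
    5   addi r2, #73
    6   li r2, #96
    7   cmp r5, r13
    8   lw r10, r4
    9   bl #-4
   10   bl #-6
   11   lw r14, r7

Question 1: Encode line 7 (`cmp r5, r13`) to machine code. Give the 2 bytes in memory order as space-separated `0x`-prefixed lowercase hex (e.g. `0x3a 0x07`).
7. cmp fields op=0x3:5|rd=5:4|rs=13:4|pad=0:3 → word 1ae8h → 1a e8

0x1a 0xe8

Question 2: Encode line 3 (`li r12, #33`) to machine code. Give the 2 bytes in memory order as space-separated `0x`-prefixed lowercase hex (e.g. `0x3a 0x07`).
0xfe 0x21

L3: li op=0x1f:5|rd=12:4|imm=33:7 ⇒ 0xfe21 ⇒ big fe 21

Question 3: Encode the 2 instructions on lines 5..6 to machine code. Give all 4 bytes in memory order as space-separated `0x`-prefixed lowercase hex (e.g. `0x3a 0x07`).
line 5 (addi): pack op=0x16:5|rd=2:4|imm=73:7 = 0xb149; big→ b1 49
line 6 (li): pack op=0x1f:5|rd=2:4|imm=96:7 = 0xf960; big→ f9 60

0xb1 0x49 0xf9 0x60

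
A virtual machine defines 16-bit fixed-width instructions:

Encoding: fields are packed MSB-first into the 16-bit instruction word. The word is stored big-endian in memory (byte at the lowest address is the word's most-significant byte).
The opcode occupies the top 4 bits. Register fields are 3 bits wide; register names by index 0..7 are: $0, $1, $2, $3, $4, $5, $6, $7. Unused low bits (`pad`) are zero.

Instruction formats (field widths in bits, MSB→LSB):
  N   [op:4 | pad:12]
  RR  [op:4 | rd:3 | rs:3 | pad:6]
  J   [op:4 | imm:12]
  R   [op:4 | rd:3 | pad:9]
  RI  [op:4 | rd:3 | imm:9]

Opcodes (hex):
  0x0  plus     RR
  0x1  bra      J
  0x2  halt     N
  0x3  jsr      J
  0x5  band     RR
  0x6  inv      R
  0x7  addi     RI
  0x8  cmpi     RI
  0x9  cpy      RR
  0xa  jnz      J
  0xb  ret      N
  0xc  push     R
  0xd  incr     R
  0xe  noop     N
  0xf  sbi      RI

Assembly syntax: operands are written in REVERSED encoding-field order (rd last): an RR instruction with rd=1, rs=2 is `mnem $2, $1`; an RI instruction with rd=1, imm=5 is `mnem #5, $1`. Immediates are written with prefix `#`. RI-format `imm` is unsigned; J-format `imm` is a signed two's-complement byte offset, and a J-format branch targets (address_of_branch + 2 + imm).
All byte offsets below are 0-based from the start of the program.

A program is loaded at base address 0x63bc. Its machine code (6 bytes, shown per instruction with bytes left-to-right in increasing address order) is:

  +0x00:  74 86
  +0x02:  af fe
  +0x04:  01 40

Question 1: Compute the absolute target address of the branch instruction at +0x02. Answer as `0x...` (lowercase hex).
0x63be

off 0x02: read af fe as big → 0xaffe
  op=0xaffe>>12=0xa ⇒ jnz (J)
  imm@[11:0]=0xffe (s12→-2) ⇒ #-2
  target = base 0x63bc + off 0x02 + 2 + imm -2 = 0x63be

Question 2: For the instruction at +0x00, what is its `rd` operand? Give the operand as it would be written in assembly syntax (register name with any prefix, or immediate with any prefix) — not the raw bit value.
$2

@+00  big-endian(74 86) = 0x7486
  top 4b → 0x7 → addi [RI]
  [11:9] rd=2 = $2
  [8:0] imm=134 = #134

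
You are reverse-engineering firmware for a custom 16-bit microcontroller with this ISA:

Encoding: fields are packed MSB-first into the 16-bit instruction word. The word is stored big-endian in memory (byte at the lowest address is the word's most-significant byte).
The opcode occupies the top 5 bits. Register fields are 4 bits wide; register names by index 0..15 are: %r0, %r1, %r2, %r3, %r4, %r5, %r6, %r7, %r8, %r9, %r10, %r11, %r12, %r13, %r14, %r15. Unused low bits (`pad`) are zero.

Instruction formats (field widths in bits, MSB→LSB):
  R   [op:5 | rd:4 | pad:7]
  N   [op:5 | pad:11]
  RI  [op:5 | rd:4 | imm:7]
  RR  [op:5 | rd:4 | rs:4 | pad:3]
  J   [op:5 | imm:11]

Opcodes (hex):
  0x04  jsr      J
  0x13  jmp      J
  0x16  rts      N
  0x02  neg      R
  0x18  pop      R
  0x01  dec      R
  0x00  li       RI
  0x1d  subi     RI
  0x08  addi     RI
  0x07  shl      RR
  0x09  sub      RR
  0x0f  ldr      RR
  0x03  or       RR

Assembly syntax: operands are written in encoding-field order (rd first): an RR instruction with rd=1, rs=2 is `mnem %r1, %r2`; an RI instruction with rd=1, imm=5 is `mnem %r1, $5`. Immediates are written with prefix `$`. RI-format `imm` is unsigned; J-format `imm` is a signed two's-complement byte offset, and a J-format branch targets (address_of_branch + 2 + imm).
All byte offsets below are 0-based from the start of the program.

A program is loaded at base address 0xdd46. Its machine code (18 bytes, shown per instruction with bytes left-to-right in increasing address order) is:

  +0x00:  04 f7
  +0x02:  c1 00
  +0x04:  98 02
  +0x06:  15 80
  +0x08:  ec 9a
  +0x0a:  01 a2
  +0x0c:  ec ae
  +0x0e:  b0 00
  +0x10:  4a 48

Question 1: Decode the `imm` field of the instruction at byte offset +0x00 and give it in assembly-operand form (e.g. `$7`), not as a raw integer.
$119

[00] 04 f7 → 0x04f7
  opcode bits[15:11]=0x0: li/RI
  rd@[10:7]=0x9 ⇒ %r9
  imm@[6:0]=0x77 ⇒ $119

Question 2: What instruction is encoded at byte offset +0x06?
@+06  big-endian(15 80) = 0x1580
  opcode bits[15:11]=0x2: neg/R
  [10:7] rd=11 = %r11

neg %r11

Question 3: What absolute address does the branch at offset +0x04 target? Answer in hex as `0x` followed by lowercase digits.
@+04  big-endian(98 02) = 0x9802
  opcode bits[15:11]=0x13: jmp/J
  imm: (w>>0)&0x7ff=0x2 → $2
  target = base 0xdd46 + off 0x04 + 2 + imm 2 = 0xdd4e

0xdd4e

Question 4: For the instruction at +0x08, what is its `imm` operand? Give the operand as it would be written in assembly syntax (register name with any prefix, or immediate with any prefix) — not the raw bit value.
off 0x08: read ec 9a as big → 0xec9a
  op=0xec9a>>11=0x1d ⇒ subi (RI)
  rd: (w>>7)&0xf=0x9 → %r9
  imm: (w>>0)&0x7f=0x1a → $26

$26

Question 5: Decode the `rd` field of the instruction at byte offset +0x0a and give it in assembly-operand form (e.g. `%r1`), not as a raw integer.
[0a] 01 a2 → 0x01a2
  opcode bits[15:11]=0x0: li/RI
  [10:7] rd=3 = %r3
  [6:0] imm=34 = $34

%r3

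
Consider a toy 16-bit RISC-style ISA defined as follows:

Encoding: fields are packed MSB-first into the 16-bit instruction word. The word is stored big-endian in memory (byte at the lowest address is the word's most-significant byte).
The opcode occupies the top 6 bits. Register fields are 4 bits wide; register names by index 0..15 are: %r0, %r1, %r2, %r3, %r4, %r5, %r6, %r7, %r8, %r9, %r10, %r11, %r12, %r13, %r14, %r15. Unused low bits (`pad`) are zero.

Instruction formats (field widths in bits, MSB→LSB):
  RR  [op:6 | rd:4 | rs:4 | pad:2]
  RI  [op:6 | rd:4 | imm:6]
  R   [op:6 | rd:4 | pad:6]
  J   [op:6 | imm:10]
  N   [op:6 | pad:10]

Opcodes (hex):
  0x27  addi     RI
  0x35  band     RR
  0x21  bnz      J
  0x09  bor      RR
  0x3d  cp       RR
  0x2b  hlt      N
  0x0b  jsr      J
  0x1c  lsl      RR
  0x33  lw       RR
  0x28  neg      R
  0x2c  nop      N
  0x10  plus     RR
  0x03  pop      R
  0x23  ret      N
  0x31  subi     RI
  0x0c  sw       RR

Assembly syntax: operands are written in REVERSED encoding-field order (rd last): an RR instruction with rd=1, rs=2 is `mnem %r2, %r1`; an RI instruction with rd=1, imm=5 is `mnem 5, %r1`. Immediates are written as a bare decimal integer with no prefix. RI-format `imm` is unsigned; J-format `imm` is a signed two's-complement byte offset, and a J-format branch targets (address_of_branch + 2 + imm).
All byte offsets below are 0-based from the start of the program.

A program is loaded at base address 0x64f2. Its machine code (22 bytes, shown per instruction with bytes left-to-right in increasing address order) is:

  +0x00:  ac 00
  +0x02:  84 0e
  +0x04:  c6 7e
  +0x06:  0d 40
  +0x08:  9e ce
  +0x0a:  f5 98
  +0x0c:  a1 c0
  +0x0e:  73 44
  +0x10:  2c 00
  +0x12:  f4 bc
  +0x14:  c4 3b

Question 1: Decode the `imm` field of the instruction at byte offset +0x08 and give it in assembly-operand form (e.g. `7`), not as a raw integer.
14

+0x08: 9e ce ⇒ word 0x9ece (big)
  opcode bits[15:10]=0x27: addi/RI
  rd@[9:6]=0xb ⇒ %r11
  imm@[5:0]=0xe ⇒ 14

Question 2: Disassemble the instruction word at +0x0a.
cp %r6, %r6

off 0x0a: read f5 98 as big → 0xf598
  top 6b → 0x3d → cp [RR]
  [9:6] rd=6 = %r6
  [5:2] rs=6 = %r6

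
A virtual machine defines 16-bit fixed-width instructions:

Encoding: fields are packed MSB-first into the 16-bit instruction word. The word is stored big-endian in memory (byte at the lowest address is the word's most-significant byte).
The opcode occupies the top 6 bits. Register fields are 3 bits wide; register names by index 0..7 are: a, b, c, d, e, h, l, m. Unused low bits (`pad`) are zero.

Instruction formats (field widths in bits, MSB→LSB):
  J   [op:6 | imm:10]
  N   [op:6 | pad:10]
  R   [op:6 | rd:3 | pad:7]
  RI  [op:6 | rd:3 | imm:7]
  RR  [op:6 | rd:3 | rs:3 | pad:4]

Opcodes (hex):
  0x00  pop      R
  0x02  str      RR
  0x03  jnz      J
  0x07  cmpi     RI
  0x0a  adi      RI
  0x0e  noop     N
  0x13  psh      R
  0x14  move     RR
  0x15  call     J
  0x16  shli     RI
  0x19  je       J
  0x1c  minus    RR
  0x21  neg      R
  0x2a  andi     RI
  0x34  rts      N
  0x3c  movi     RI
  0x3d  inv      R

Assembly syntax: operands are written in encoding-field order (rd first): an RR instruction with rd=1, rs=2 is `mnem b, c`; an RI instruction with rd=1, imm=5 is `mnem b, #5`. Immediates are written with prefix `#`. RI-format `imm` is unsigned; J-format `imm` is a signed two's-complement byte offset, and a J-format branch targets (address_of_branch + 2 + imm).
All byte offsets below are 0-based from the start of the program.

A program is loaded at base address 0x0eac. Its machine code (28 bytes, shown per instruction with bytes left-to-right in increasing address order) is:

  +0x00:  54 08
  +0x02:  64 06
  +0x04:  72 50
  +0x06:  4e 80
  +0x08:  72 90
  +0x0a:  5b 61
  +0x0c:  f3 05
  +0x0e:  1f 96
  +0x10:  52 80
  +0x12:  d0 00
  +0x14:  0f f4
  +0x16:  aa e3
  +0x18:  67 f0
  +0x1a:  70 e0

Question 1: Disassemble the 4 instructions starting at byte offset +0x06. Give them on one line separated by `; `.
psh h; minus h, b; shli l, #97; movi l, #5

+0x06: 4e 80 ⇒ word 0x4e80 (big)
  opcode bits[15:10]=0x13: psh/R
  rd: (w>>7)&0x7=0x5 → h
+0x08: 72 90 ⇒ word 0x7290 (big)
  opcode bits[15:10]=0x1c: minus/RR
  rd: (w>>7)&0x7=0x5 → h
  rs: (w>>4)&0x7=0x1 → b
+0x0a: 5b 61 ⇒ word 0x5b61 (big)
  opcode bits[15:10]=0x16: shli/RI
  rd: (w>>7)&0x7=0x6 → l
  imm: (w>>0)&0x7f=0x61 → #97
+0x0c: f3 05 ⇒ word 0xf305 (big)
  opcode bits[15:10]=0x3c: movi/RI
  rd: (w>>7)&0x7=0x6 → l
  imm: (w>>0)&0x7f=0x5 → #5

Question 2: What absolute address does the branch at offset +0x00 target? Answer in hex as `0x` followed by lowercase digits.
0x0eb6

@+00  big-endian(54 08) = 0x5408
  top 6b → 0x15 → call [J]
  imm@[9:0]=0x8 ⇒ #8
  target = base 0x0eac + off 0x00 + 2 + imm 8 = 0x0eb6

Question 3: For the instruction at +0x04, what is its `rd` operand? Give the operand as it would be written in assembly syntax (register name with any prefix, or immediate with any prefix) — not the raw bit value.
e

off 0x04: read 72 50 as big → 0x7250
  top 6b → 0x1c → minus [RR]
  rd@[9:7]=0x4 ⇒ e
  rs@[6:4]=0x5 ⇒ h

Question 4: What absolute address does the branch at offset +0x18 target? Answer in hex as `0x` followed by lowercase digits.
0x0eb6

off 0x18: read 67 f0 as big → 0x67f0
  op=0x67f0>>10=0x19 ⇒ je (J)
  imm: (w>>0)&0x3ff=0x3f0 (s10→-16) → #-16
  target = base 0x0eac + off 0x18 + 2 + imm -16 = 0x0eb6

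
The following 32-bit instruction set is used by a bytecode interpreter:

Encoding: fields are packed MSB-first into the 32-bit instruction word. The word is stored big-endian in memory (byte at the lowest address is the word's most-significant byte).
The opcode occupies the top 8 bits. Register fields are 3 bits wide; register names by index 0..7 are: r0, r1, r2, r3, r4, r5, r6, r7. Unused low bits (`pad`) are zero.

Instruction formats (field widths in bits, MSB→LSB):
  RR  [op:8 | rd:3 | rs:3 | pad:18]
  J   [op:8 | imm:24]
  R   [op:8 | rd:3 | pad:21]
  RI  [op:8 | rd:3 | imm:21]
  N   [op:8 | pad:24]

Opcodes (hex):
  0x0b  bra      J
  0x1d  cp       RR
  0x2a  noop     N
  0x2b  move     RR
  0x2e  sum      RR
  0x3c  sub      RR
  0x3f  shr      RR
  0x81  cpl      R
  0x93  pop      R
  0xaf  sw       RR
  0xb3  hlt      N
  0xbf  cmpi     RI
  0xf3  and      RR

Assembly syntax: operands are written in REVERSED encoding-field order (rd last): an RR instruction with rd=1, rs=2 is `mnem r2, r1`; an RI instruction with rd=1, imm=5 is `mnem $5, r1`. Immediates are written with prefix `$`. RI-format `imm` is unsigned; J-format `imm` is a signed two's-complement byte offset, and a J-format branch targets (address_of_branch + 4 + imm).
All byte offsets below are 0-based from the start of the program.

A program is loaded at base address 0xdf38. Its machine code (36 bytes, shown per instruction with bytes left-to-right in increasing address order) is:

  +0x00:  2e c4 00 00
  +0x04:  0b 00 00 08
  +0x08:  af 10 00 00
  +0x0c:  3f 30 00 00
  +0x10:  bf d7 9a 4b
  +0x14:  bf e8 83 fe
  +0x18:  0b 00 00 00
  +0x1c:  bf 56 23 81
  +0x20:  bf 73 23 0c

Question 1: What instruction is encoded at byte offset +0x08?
sw r4, r0

+0x08: af 10 00 00 ⇒ word 0xaf100000 (big)
  top 8b → 0xaf → sw [RR]
  rd: (w>>21)&0x7=0x0 → r0
  rs: (w>>18)&0x7=0x4 → r4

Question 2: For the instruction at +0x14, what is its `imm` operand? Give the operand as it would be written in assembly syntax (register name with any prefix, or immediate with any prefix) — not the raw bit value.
off 0x14: read bf e8 83 fe as big → 0xbfe883fe
  opcode bits[31:24]=0xbf: cmpi/RI
  [23:21] rd=7 = r7
  [20:0] imm=558078 = $558078

$558078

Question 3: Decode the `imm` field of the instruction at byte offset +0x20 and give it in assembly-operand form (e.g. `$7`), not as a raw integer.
$1254156

@+20  big-endian(bf 73 23 0c) = 0xbf73230c
  opcode bits[31:24]=0xbf: cmpi/RI
  [23:21] rd=3 = r3
  [20:0] imm=1254156 = $1254156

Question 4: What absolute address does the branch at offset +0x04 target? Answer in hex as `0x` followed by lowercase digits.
+0x04: 0b 00 00 08 ⇒ word 0x0b000008 (big)
  op=0x0b000008>>24=0xb ⇒ bra (J)
  [23:0] imm=8 = $8
  target = base 0xdf38 + off 0x04 + 4 + imm 8 = 0xdf48

0xdf48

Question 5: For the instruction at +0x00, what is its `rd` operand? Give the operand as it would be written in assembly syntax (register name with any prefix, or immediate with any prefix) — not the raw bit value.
+0x00: 2e c4 00 00 ⇒ word 0x2ec40000 (big)
  opcode bits[31:24]=0x2e: sum/RR
  rd: (w>>21)&0x7=0x6 → r6
  rs: (w>>18)&0x7=0x1 → r1

r6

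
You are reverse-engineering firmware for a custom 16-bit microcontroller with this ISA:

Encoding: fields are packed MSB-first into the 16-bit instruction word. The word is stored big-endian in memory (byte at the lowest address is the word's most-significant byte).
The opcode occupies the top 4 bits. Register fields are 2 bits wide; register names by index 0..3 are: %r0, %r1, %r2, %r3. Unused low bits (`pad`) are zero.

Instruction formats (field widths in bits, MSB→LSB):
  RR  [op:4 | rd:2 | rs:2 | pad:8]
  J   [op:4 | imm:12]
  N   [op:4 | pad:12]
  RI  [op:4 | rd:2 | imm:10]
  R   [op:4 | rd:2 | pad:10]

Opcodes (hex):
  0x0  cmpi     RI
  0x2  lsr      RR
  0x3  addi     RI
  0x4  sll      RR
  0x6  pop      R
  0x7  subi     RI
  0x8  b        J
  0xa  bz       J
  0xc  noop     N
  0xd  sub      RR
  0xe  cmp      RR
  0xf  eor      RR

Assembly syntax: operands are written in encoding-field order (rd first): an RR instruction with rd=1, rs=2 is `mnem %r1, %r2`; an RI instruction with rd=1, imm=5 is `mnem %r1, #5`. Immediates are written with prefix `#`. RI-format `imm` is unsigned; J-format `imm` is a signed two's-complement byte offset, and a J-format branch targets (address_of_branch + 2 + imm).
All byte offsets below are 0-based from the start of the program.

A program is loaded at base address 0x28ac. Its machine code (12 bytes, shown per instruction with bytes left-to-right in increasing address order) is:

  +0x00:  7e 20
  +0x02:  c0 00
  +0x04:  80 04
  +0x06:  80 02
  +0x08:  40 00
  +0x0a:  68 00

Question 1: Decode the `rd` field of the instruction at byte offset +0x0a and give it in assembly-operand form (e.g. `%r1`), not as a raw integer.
+0x0a: 68 00 ⇒ word 0x6800 (big)
  op=0x6800>>12=0x6 ⇒ pop (R)
  rd: (w>>10)&0x3=0x2 → %r2

%r2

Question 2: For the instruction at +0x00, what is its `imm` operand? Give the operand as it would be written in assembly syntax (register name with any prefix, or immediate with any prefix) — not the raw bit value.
+0x00: 7e 20 ⇒ word 0x7e20 (big)
  opcode bits[15:12]=0x7: subi/RI
  rd: (w>>10)&0x3=0x3 → %r3
  imm: (w>>0)&0x3ff=0x220 → #544

#544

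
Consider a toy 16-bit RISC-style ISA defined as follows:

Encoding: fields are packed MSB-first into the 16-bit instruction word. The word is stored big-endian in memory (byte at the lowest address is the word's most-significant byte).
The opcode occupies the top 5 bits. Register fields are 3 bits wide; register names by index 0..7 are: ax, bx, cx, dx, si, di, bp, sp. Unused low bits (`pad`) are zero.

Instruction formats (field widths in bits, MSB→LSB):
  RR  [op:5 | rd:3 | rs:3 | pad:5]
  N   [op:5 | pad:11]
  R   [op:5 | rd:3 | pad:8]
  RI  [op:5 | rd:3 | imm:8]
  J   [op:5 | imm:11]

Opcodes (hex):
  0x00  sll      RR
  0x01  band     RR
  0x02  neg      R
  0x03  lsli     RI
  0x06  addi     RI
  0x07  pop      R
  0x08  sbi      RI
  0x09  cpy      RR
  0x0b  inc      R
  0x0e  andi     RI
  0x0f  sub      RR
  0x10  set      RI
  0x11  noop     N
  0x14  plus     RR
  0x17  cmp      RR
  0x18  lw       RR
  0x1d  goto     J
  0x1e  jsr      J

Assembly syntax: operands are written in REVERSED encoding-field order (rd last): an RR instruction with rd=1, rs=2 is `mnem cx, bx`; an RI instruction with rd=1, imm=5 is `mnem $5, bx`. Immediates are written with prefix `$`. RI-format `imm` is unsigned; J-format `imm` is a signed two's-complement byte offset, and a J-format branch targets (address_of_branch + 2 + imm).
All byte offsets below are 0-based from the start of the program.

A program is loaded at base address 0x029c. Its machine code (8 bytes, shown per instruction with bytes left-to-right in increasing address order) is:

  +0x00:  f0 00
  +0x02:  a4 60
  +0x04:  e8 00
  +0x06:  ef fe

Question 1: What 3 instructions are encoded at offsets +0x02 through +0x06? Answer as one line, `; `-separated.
plus dx, si; goto $0; goto $-2

[02] a4 60 → 0xa460
  op=0xa460>>11=0x14 ⇒ plus (RR)
  rd@[10:8]=0x4 ⇒ si
  rs@[7:5]=0x3 ⇒ dx
[04] e8 00 → 0xe800
  op=0xe800>>11=0x1d ⇒ goto (J)
  imm@[10:0]=0x0 ⇒ $0
[06] ef fe → 0xeffe
  op=0xeffe>>11=0x1d ⇒ goto (J)
  imm@[10:0]=0x7fe (s11→-2) ⇒ $-2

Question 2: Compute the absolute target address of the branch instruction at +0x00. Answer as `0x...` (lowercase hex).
[00] f0 00 → 0xf000
  top 5b → 0x1e → jsr [J]
  [10:0] imm=0 = $0
  target = base 0x029c + off 0x00 + 2 + imm 0 = 0x029e

0x029e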